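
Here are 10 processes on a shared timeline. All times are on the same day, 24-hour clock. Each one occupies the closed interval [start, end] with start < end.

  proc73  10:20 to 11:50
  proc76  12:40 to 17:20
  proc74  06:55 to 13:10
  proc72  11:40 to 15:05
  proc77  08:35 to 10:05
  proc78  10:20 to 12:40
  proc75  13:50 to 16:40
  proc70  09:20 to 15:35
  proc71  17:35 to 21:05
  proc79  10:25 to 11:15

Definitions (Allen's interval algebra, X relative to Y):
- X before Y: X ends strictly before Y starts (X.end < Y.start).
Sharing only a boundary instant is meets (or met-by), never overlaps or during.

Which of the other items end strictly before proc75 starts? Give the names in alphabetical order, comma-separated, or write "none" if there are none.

proc73, proc74, proc77, proc78, proc79

Target proc75 = [13:50, 16:40].
proc70 [09:20, 15:35] → overlaps → no.
proc71 [17:35, 21:05] → after → no.
proc72 [11:40, 15:05] → overlaps → no.
proc73 [10:20, 11:50] → before → yes.
proc74 [06:55, 13:10] → before → yes.
proc76 [12:40, 17:20] → contains → no.
proc77 [08:35, 10:05] → before → yes.
proc78 [10:20, 12:40] → before → yes.
proc79 [10:25, 11:15] → before → yes.
Result: proc73, proc74, proc77, proc78, proc79.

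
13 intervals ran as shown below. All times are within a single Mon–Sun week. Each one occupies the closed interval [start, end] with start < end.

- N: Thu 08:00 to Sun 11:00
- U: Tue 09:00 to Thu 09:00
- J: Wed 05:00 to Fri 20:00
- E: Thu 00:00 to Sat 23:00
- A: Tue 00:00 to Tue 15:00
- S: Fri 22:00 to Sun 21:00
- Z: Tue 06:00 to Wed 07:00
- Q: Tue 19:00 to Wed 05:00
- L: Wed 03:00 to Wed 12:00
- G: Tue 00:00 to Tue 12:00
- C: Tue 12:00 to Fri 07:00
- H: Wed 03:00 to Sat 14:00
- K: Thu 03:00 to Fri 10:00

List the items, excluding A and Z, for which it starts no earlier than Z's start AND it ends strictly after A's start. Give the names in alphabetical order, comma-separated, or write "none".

Conditions: its start is no earlier than Z's start (X.start >= Tue 06:00) AND its end is strictly after A's start (X.end > Tue 00:00).
C: start Tue 12:00 >= Tue 06:00? ✓; end Fri 07:00 > Tue 00:00? ✓ → yes.
E: start Thu 00:00 >= Tue 06:00? ✓; end Sat 23:00 > Tue 00:00? ✓ → yes.
G: start Tue 00:00 >= Tue 06:00? ✗; end Tue 12:00 > Tue 00:00? ✓ → no.
H: start Wed 03:00 >= Tue 06:00? ✓; end Sat 14:00 > Tue 00:00? ✓ → yes.
J: start Wed 05:00 >= Tue 06:00? ✓; end Fri 20:00 > Tue 00:00? ✓ → yes.
K: start Thu 03:00 >= Tue 06:00? ✓; end Fri 10:00 > Tue 00:00? ✓ → yes.
L: start Wed 03:00 >= Tue 06:00? ✓; end Wed 12:00 > Tue 00:00? ✓ → yes.
N: start Thu 08:00 >= Tue 06:00? ✓; end Sun 11:00 > Tue 00:00? ✓ → yes.
Q: start Tue 19:00 >= Tue 06:00? ✓; end Wed 05:00 > Tue 00:00? ✓ → yes.
S: start Fri 22:00 >= Tue 06:00? ✓; end Sun 21:00 > Tue 00:00? ✓ → yes.
U: start Tue 09:00 >= Tue 06:00? ✓; end Thu 09:00 > Tue 00:00? ✓ → yes.
Result: C, E, H, J, K, L, N, Q, S, U.

C, E, H, J, K, L, N, Q, S, U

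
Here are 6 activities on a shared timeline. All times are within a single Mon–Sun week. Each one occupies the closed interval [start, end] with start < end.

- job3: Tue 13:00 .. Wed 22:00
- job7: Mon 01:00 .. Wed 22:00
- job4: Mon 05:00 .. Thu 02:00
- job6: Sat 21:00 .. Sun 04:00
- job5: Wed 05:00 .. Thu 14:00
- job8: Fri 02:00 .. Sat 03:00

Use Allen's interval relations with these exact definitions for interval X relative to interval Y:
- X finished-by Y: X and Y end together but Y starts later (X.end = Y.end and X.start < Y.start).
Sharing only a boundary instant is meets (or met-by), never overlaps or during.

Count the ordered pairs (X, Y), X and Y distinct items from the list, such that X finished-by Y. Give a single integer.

Checking all 30 ordered pairs for relation 'finished-by'; matching pairs in alphabetical order:
(job7, job3): job7 finished-by job3 ✓
Count: 1.

1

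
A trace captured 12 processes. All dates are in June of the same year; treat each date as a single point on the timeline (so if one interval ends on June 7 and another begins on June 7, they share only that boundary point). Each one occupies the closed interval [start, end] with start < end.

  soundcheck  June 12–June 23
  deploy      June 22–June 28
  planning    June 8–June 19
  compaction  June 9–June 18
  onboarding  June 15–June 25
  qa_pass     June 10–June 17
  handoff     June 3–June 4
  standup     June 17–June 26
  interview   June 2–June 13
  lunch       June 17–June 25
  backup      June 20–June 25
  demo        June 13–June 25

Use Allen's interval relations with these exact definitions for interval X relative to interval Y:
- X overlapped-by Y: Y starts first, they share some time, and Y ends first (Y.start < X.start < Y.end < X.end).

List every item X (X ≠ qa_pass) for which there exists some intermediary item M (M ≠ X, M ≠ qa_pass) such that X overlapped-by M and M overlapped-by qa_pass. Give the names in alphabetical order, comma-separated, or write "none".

backup, demo, deploy, lunch, onboarding, standup

Target qa_pass = [June 10, June 17].
Intermediaries M with M overlapped-by qa_pass: demo, onboarding, soundcheck.
Via demo — items with X overlapped-by demo: deploy, standup.
Via onboarding — items with X overlapped-by onboarding: deploy, standup.
Via soundcheck — items with X overlapped-by soundcheck: backup, demo, deploy, lunch, onboarding, standup.
Union: backup, demo, deploy, lunch, onboarding, standup.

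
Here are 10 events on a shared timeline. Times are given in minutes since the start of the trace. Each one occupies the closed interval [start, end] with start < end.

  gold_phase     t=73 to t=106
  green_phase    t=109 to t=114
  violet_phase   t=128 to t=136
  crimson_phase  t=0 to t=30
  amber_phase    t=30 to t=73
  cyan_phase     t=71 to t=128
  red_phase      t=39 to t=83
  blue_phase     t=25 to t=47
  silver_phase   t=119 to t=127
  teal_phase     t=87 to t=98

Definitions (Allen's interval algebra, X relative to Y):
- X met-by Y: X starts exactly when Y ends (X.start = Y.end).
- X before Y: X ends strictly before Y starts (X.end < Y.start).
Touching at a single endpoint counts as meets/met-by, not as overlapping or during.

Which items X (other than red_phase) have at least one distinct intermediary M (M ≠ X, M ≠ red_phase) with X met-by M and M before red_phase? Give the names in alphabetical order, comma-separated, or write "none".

amber_phase

Target red_phase = [t=39, t=83].
Intermediaries M with M before red_phase: crimson_phase.
Via crimson_phase — items with X met-by crimson_phase: amber_phase.
Union: amber_phase.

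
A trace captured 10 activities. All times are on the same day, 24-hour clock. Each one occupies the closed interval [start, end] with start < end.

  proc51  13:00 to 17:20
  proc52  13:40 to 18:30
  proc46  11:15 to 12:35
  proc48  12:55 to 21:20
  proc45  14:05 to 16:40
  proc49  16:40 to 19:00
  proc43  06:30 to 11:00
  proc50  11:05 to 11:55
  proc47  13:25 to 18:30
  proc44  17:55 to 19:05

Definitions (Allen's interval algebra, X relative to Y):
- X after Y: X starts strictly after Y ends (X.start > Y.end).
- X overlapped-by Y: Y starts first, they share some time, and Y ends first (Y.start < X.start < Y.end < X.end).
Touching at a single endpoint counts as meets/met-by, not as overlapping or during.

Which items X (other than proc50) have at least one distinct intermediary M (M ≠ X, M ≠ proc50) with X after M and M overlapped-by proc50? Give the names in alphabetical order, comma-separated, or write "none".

proc44, proc45, proc47, proc48, proc49, proc51, proc52

Target proc50 = [11:05, 11:55].
Intermediaries M with M overlapped-by proc50: proc46.
Via proc46 — items with X after proc46: proc44, proc45, proc47, proc48, proc49, proc51, proc52.
Union: proc44, proc45, proc47, proc48, proc49, proc51, proc52.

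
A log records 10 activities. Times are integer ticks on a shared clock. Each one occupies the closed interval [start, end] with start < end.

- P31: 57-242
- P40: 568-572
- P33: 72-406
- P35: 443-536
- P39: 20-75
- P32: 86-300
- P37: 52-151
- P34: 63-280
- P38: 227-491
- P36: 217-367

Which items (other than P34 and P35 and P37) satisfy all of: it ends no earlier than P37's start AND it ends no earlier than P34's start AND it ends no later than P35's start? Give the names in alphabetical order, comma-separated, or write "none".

P31, P32, P33, P36, P39

Conditions: its end is no earlier than P37's start (X.end >= 52) AND its end is no earlier than P34's start (X.end >= 63) AND its end is no later than P35's start (X.end <= 443).
P31: end 242 >= 52? ✓; end 242 >= 63? ✓; end 242 <= 443? ✓ → yes.
P32: end 300 >= 52? ✓; end 300 >= 63? ✓; end 300 <= 443? ✓ → yes.
P33: end 406 >= 52? ✓; end 406 >= 63? ✓; end 406 <= 443? ✓ → yes.
P36: end 367 >= 52? ✓; end 367 >= 63? ✓; end 367 <= 443? ✓ → yes.
P38: end 491 >= 52? ✓; end 491 >= 63? ✓; end 491 <= 443? ✗ → no.
P39: end 75 >= 52? ✓; end 75 >= 63? ✓; end 75 <= 443? ✓ → yes.
P40: end 572 >= 52? ✓; end 572 >= 63? ✓; end 572 <= 443? ✗ → no.
Result: P31, P32, P33, P36, P39.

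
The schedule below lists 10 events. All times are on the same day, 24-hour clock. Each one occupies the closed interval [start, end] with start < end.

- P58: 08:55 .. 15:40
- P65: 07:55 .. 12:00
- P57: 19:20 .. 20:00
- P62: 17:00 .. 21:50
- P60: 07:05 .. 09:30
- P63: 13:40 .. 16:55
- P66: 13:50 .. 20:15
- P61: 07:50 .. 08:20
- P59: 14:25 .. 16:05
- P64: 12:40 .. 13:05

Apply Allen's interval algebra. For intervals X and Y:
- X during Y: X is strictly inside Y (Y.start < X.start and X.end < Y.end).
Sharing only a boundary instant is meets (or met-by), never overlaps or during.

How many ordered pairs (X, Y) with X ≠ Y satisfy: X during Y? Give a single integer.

Checking all 90 ordered pairs for relation 'during'; matching pairs in alphabetical order:
(P57, P62): P57 during P62 ✓
(P57, P66): P57 during P66 ✓
(P59, P63): P59 during P63 ✓
(P59, P66): P59 during P66 ✓
(P61, P60): P61 during P60 ✓
(P64, P58): P64 during P58 ✓
Count: 6.

6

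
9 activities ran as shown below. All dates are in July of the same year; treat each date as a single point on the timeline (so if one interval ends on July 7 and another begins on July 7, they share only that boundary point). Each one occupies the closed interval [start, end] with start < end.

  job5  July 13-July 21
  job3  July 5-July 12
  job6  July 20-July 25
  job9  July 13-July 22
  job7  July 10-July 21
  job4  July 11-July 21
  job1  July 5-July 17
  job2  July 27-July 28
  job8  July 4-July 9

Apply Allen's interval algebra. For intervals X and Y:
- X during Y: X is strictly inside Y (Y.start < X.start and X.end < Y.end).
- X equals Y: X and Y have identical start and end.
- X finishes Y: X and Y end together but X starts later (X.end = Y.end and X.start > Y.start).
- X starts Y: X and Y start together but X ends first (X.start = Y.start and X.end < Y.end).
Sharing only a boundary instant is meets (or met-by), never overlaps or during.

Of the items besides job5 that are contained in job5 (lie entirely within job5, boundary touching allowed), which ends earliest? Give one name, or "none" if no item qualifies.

none

Target job5 = [July 13, July 21].
job1 [July 5, July 17] → overlaps → excluded.
job2 [July 27, July 28] → after → excluded.
job3 [July 5, July 12] → before → excluded.
job4 [July 11, July 21] → finished-by → excluded.
job6 [July 20, July 25] → overlapped-by → excluded.
job7 [July 10, July 21] → finished-by → excluded.
job8 [July 4, July 9] → before → excluded.
job9 [July 13, July 22] → started-by → excluded.
No candidates → none.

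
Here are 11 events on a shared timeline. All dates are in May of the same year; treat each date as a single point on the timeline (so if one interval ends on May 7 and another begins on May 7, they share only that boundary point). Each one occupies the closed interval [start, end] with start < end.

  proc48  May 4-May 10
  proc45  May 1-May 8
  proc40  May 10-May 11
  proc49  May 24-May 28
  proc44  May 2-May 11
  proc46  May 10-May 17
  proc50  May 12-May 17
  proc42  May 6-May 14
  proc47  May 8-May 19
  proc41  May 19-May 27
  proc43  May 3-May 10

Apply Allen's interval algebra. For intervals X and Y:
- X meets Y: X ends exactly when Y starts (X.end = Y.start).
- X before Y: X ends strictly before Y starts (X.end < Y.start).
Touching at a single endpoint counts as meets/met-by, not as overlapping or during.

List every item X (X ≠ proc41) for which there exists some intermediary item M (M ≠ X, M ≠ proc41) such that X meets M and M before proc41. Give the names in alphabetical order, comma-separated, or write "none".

proc43, proc48

Target proc41 = [May 19, May 27].
Intermediaries M with M before proc41: proc40, proc42, proc43, proc44, proc45, proc46, proc48, proc50.
Via proc40 — items with X meets proc40: proc43, proc48.
Via proc42 — items with X meets proc42: none.
Via proc43 — items with X meets proc43: none.
Via proc44 — items with X meets proc44: none.
Via proc45 — items with X meets proc45: none.
Via proc46 — items with X meets proc46: proc43, proc48.
Via proc48 — items with X meets proc48: none.
Via proc50 — items with X meets proc50: none.
Union: proc43, proc48.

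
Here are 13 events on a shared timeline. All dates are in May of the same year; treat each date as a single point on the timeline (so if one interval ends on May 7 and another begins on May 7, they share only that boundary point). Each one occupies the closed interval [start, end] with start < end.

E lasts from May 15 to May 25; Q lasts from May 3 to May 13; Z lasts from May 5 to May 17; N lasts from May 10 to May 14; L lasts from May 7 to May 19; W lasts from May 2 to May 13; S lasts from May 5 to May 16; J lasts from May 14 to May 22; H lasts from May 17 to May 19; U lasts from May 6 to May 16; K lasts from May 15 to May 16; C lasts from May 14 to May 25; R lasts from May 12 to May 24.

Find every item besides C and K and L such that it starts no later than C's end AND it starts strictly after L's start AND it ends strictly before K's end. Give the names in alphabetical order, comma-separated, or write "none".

Conditions: its start is no later than C's end (X.start <= May 25) AND its start is strictly after L's start (X.start > May 7) AND its end is strictly before K's end (X.end < May 16).
E: start May 15 <= May 25? ✓; start May 15 > May 7? ✓; end May 25 < May 16? ✗ → no.
H: start May 17 <= May 25? ✓; start May 17 > May 7? ✓; end May 19 < May 16? ✗ → no.
J: start May 14 <= May 25? ✓; start May 14 > May 7? ✓; end May 22 < May 16? ✗ → no.
N: start May 10 <= May 25? ✓; start May 10 > May 7? ✓; end May 14 < May 16? ✓ → yes.
Q: start May 3 <= May 25? ✓; start May 3 > May 7? ✗; end May 13 < May 16? ✓ → no.
R: start May 12 <= May 25? ✓; start May 12 > May 7? ✓; end May 24 < May 16? ✗ → no.
S: start May 5 <= May 25? ✓; start May 5 > May 7? ✗; end May 16 < May 16? ✗ → no.
U: start May 6 <= May 25? ✓; start May 6 > May 7? ✗; end May 16 < May 16? ✗ → no.
W: start May 2 <= May 25? ✓; start May 2 > May 7? ✗; end May 13 < May 16? ✓ → no.
Z: start May 5 <= May 25? ✓; start May 5 > May 7? ✗; end May 17 < May 16? ✗ → no.
Result: N.

N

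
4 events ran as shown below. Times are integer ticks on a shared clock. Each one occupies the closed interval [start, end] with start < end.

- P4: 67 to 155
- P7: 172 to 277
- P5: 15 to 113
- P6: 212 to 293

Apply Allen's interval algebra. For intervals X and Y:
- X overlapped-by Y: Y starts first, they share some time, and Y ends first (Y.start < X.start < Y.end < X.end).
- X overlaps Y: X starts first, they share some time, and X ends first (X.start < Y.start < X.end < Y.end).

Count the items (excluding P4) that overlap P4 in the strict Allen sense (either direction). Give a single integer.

Target P4 = [67, 155].
P5 [15, 113] → overlaps → counts.
P6 [212, 293] → after → no.
P7 [172, 277] → after → no.
Total: 1.

1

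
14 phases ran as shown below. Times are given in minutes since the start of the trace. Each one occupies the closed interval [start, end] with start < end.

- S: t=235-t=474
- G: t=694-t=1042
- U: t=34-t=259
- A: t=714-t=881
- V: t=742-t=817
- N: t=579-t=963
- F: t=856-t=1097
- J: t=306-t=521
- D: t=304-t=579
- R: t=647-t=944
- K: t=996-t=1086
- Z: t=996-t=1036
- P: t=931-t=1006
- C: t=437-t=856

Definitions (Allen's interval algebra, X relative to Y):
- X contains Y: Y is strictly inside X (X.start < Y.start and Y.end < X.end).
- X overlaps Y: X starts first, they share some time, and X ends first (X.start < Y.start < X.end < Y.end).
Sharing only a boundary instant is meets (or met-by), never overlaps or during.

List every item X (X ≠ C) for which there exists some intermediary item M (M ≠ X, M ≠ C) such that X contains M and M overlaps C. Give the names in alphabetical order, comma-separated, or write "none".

Target C = [t=437, t=856].
Intermediaries M with M overlaps C: D, J, S.
Via D — items with X contains D: none.
Via J — items with X contains J: D.
Via S — items with X contains S: none.
Union: D.

D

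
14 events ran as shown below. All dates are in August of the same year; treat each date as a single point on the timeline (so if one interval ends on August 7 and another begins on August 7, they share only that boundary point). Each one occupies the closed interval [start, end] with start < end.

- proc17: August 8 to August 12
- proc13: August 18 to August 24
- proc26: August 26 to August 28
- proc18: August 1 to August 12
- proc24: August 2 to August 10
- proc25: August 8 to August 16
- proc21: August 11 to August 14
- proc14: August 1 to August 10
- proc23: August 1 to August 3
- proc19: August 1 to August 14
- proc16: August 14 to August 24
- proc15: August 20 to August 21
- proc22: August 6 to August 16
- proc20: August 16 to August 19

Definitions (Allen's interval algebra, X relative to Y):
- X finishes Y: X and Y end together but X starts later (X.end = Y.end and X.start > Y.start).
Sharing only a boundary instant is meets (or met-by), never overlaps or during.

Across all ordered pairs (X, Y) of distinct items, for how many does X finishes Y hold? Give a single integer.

Checking all 182 ordered pairs for relation 'finishes'; matching pairs in alphabetical order:
(proc13, proc16): proc13 finishes proc16 ✓
(proc17, proc18): proc17 finishes proc18 ✓
(proc21, proc19): proc21 finishes proc19 ✓
(proc24, proc14): proc24 finishes proc14 ✓
(proc25, proc22): proc25 finishes proc22 ✓
Count: 5.

5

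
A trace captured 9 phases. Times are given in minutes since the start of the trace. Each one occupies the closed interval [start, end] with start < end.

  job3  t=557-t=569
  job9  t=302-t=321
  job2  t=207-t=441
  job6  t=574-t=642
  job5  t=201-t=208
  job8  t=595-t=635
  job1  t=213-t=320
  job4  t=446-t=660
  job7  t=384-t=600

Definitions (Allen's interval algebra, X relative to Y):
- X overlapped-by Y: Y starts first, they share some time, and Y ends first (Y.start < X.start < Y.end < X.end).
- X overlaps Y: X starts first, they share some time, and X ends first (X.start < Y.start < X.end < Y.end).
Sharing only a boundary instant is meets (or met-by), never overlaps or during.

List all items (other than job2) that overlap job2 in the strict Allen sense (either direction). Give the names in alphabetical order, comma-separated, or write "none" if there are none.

Target job2 = [t=207, t=441].
job1 [t=213, t=320] → during → no.
job3 [t=557, t=569] → after → no.
job4 [t=446, t=660] → after → no.
job5 [t=201, t=208] → overlaps → yes.
job6 [t=574, t=642] → after → no.
job7 [t=384, t=600] → overlapped-by → yes.
job8 [t=595, t=635] → after → no.
job9 [t=302, t=321] → during → no.
Result: job5, job7.

job5, job7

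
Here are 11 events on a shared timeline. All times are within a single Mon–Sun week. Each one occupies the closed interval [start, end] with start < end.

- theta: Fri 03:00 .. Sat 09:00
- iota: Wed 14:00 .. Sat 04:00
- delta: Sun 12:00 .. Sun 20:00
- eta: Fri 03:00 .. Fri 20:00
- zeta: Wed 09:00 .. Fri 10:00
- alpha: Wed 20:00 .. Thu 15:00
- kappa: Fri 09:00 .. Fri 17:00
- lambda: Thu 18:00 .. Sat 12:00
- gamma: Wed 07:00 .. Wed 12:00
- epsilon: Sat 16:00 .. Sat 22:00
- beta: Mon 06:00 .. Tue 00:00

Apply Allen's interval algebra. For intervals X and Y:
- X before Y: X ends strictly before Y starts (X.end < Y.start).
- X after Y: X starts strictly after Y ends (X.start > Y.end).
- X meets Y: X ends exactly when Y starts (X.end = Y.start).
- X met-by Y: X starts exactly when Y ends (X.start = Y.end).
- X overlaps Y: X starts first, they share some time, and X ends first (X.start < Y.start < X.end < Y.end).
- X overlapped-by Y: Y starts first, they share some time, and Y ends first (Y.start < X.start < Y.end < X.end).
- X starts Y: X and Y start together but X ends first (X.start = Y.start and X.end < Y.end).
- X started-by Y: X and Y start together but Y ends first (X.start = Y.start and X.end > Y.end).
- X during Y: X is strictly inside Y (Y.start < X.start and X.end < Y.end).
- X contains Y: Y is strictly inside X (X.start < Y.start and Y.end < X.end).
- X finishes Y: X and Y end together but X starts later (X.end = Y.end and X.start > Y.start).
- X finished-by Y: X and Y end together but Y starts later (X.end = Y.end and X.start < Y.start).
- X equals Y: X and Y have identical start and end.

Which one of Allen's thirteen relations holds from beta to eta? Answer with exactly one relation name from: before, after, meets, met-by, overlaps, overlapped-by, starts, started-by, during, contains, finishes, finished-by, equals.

before

beta = [Mon 06:00, Tue 00:00]; eta = [Fri 03:00, Fri 20:00].
Compare endpoints: beta.start < eta.start, beta.start < eta.end, beta.end < eta.start, beta.end < eta.end.
That pattern is 'before'.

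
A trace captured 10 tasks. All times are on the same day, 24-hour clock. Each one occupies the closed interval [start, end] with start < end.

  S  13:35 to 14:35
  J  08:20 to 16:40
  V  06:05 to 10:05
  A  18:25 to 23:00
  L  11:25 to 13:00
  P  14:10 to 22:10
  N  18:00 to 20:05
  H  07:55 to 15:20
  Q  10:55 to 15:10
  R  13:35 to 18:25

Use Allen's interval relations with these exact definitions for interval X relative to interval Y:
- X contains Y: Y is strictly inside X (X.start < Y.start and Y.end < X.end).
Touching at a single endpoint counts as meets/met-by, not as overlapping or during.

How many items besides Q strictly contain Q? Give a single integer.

2

Target Q = [10:55, 15:10].
A [18:25, 23:00] → after → no.
H [07:55, 15:20] → contains → counts.
J [08:20, 16:40] → contains → counts.
L [11:25, 13:00] → during → no.
N [18:00, 20:05] → after → no.
P [14:10, 22:10] → overlapped-by → no.
R [13:35, 18:25] → overlapped-by → no.
S [13:35, 14:35] → during → no.
V [06:05, 10:05] → before → no.
Total: 2.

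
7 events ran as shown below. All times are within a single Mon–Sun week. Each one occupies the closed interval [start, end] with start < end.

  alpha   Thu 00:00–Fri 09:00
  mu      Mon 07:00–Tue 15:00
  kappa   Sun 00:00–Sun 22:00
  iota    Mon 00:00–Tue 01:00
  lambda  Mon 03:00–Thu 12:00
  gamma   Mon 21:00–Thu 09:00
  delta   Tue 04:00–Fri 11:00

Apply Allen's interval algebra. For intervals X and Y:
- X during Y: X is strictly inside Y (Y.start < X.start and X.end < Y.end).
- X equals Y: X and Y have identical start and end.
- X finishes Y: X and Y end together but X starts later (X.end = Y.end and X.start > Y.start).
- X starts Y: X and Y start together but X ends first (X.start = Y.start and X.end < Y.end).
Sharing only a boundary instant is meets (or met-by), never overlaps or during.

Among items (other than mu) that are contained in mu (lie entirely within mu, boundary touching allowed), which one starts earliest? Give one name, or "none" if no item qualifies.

Target mu = [Mon 07:00, Tue 15:00].
alpha [Thu 00:00, Fri 09:00] → after → excluded.
delta [Tue 04:00, Fri 11:00] → overlapped-by → excluded.
gamma [Mon 21:00, Thu 09:00] → overlapped-by → excluded.
iota [Mon 00:00, Tue 01:00] → overlaps → excluded.
kappa [Sun 00:00, Sun 22:00] → after → excluded.
lambda [Mon 03:00, Thu 12:00] → contains → excluded.
No candidates → none.

none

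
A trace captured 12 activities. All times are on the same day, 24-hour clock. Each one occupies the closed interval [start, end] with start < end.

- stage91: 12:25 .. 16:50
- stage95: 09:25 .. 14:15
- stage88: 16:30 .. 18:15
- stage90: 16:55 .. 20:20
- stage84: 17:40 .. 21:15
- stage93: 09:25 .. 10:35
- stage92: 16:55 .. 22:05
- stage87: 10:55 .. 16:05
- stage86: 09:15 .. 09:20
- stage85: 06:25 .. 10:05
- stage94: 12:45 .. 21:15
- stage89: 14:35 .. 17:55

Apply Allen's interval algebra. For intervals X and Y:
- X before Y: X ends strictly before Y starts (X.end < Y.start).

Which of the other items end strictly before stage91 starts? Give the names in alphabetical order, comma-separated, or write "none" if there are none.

Target stage91 = [12:25, 16:50].
stage84 [17:40, 21:15] → after → no.
stage85 [06:25, 10:05] → before → yes.
stage86 [09:15, 09:20] → before → yes.
stage87 [10:55, 16:05] → overlaps → no.
stage88 [16:30, 18:15] → overlapped-by → no.
stage89 [14:35, 17:55] → overlapped-by → no.
stage90 [16:55, 20:20] → after → no.
stage92 [16:55, 22:05] → after → no.
stage93 [09:25, 10:35] → before → yes.
stage94 [12:45, 21:15] → overlapped-by → no.
stage95 [09:25, 14:15] → overlaps → no.
Result: stage85, stage86, stage93.

stage85, stage86, stage93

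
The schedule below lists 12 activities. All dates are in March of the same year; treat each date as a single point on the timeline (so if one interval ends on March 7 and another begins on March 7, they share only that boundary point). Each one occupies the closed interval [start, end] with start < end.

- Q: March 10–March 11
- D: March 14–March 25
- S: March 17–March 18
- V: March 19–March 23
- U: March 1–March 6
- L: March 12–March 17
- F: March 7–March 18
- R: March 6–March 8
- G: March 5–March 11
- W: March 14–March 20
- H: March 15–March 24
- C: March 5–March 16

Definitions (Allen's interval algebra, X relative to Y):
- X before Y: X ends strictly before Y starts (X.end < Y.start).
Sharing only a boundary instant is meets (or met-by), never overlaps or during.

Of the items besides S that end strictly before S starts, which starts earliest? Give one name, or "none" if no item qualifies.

U

Target S = [March 17, March 18].
C [March 5, March 16] → before → candidate.
D [March 14, March 25] → contains → excluded.
F [March 7, March 18] → finished-by → excluded.
G [March 5, March 11] → before → candidate.
H [March 15, March 24] → contains → excluded.
L [March 12, March 17] → meets → excluded.
Q [March 10, March 11] → before → candidate.
R [March 6, March 8] → before → candidate.
U [March 1, March 6] → before → candidate.
V [March 19, March 23] → after → excluded.
W [March 14, March 20] → contains → excluded.
Among candidates, earliest start is March 1 → U.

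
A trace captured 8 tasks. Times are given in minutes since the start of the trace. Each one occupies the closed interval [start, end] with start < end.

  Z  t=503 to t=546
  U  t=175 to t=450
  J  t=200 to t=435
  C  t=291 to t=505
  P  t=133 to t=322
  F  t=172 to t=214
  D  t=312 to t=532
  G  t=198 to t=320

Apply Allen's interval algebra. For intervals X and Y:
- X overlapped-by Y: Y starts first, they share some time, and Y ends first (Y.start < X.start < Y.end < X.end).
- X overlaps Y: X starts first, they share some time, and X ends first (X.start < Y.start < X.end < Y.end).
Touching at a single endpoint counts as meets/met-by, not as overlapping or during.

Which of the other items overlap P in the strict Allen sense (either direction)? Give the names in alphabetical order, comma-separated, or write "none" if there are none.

Target P = [t=133, t=322].
C [t=291, t=505] → overlapped-by → yes.
D [t=312, t=532] → overlapped-by → yes.
F [t=172, t=214] → during → no.
G [t=198, t=320] → during → no.
J [t=200, t=435] → overlapped-by → yes.
U [t=175, t=450] → overlapped-by → yes.
Z [t=503, t=546] → after → no.
Result: C, D, J, U.

C, D, J, U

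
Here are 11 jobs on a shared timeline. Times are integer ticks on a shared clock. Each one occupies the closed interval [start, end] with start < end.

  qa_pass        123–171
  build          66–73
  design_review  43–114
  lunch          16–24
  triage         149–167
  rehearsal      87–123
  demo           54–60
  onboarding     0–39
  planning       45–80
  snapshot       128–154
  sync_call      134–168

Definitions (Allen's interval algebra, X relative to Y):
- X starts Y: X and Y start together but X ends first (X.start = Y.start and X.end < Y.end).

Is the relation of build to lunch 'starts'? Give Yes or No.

build = [66, 73], lunch = [16, 24].
Actual relation of build to lunch: after.
Asked whether 'starts' holds → No.

No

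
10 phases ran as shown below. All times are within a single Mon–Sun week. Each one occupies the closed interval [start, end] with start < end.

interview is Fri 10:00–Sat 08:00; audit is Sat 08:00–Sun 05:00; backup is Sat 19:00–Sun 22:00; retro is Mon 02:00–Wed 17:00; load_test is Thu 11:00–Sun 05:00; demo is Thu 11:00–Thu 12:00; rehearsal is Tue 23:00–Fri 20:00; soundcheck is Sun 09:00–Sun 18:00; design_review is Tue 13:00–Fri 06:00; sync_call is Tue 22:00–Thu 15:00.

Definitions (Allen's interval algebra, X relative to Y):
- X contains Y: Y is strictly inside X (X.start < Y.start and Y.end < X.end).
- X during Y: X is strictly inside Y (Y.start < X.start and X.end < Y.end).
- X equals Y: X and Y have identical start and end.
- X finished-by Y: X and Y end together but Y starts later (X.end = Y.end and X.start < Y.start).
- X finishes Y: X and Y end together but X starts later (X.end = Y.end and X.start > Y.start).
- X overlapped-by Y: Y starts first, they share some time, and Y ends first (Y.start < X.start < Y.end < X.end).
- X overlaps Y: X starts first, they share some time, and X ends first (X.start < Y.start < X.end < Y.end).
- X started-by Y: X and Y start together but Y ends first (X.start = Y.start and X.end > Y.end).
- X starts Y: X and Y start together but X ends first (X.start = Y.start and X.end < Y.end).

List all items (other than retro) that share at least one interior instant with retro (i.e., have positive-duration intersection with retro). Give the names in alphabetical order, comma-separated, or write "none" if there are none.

design_review, rehearsal, sync_call

Target retro = [Mon 02:00, Wed 17:00].
audit [Sat 08:00, Sun 05:00] → after → no.
backup [Sat 19:00, Sun 22:00] → after → no.
demo [Thu 11:00, Thu 12:00] → after → no.
design_review [Tue 13:00, Fri 06:00] → overlapped-by → yes.
interview [Fri 10:00, Sat 08:00] → after → no.
load_test [Thu 11:00, Sun 05:00] → after → no.
rehearsal [Tue 23:00, Fri 20:00] → overlapped-by → yes.
soundcheck [Sun 09:00, Sun 18:00] → after → no.
sync_call [Tue 22:00, Thu 15:00] → overlapped-by → yes.
Result: design_review, rehearsal, sync_call.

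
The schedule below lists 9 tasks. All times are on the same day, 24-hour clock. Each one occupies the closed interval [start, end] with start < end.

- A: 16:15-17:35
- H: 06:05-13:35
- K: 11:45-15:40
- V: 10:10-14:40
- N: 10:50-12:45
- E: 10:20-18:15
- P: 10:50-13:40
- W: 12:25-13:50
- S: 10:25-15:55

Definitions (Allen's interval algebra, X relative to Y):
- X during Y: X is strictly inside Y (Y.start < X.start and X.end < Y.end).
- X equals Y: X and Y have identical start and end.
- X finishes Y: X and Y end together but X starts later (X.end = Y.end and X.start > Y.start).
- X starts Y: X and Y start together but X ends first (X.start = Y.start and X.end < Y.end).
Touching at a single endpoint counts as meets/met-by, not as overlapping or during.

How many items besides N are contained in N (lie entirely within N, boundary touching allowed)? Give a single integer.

Target N = [10:50, 12:45].
A [16:15, 17:35] → after → no.
E [10:20, 18:15] → contains → no.
H [06:05, 13:35] → contains → no.
K [11:45, 15:40] → overlapped-by → no.
P [10:50, 13:40] → started-by → no.
S [10:25, 15:55] → contains → no.
V [10:10, 14:40] → contains → no.
W [12:25, 13:50] → overlapped-by → no.
Total: 0.

0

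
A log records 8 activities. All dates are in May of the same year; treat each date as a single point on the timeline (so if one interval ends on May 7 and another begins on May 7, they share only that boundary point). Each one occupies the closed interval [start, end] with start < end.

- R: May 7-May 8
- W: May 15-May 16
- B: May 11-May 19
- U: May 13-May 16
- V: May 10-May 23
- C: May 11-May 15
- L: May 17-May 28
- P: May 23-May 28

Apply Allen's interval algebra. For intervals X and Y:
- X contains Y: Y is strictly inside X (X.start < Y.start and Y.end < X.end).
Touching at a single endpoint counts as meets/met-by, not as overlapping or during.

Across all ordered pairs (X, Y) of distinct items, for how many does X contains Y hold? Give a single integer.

Checking all 56 ordered pairs for relation 'contains'; matching pairs in alphabetical order:
(B, U): B contains U ✓
(B, W): B contains W ✓
(V, B): V contains B ✓
(V, C): V contains C ✓
(V, U): V contains U ✓
(V, W): V contains W ✓
Count: 6.

6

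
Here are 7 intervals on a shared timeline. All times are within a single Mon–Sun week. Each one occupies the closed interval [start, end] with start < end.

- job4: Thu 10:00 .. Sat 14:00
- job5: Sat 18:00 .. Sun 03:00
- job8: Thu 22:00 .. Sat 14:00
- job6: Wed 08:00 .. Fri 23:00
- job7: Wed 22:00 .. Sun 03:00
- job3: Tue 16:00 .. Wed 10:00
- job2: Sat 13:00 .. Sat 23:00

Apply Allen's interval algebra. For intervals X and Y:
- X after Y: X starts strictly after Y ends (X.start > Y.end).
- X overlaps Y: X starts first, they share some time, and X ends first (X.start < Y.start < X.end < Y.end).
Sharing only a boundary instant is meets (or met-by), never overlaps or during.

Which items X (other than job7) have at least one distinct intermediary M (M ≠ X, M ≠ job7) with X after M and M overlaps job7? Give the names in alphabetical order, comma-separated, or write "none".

Target job7 = [Wed 22:00, Sun 03:00].
Intermediaries M with M overlaps job7: job6.
Via job6 — items with X after job6: job2, job5.
Union: job2, job5.

job2, job5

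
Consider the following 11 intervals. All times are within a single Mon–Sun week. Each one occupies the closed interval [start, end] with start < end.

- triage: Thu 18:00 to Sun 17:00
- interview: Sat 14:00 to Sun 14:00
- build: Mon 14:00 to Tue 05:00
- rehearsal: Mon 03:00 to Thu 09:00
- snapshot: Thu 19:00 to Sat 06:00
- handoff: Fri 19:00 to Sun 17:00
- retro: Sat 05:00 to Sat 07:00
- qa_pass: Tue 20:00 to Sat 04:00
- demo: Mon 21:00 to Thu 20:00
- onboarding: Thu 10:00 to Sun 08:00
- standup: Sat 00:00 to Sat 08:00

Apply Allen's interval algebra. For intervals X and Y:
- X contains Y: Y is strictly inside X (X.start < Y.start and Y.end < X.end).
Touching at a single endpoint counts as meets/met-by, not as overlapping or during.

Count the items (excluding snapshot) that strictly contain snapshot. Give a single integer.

Target snapshot = [Thu 19:00, Sat 06:00].
build [Mon 14:00, Tue 05:00] → before → no.
demo [Mon 21:00, Thu 20:00] → overlaps → no.
handoff [Fri 19:00, Sun 17:00] → overlapped-by → no.
interview [Sat 14:00, Sun 14:00] → after → no.
onboarding [Thu 10:00, Sun 08:00] → contains → counts.
qa_pass [Tue 20:00, Sat 04:00] → overlaps → no.
rehearsal [Mon 03:00, Thu 09:00] → before → no.
retro [Sat 05:00, Sat 07:00] → overlapped-by → no.
standup [Sat 00:00, Sat 08:00] → overlapped-by → no.
triage [Thu 18:00, Sun 17:00] → contains → counts.
Total: 2.

2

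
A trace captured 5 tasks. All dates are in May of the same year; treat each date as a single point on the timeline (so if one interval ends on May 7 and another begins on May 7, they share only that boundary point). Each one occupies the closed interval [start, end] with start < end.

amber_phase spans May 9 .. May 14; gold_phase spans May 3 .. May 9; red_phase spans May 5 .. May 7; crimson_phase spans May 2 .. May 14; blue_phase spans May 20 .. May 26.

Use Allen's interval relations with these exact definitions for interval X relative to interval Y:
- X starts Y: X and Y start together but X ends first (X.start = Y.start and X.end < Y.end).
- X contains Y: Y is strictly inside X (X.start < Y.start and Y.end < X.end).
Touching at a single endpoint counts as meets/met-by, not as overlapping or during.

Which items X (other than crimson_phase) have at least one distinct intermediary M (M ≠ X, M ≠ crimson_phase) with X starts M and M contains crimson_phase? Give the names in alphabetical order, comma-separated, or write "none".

Target crimson_phase = [May 2, May 14].
Intermediaries M with M contains crimson_phase: none.
Union: none.

none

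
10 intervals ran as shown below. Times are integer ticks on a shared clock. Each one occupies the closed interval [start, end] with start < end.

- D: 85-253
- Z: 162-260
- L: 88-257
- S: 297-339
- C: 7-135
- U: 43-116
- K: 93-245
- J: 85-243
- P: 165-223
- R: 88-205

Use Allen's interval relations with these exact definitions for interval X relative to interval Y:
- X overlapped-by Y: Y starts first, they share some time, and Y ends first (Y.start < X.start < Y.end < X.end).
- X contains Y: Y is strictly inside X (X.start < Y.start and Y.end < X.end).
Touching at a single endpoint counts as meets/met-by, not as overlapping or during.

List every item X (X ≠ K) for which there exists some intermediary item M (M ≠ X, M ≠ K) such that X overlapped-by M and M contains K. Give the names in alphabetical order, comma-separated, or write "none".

L, Z

Target K = [93, 245].
Intermediaries M with M contains K: D, L.
Via D — items with X overlapped-by D: L, Z.
Via L — items with X overlapped-by L: Z.
Union: L, Z.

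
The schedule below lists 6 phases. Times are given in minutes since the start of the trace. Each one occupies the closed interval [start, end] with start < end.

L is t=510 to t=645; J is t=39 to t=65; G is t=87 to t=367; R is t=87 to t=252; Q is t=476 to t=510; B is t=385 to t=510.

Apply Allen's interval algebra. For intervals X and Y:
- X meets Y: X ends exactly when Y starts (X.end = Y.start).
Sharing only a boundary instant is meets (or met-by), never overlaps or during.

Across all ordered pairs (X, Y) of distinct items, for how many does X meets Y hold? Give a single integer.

2

Checking all 30 ordered pairs for relation 'meets'; matching pairs in alphabetical order:
(B, L): B meets L ✓
(Q, L): Q meets L ✓
Count: 2.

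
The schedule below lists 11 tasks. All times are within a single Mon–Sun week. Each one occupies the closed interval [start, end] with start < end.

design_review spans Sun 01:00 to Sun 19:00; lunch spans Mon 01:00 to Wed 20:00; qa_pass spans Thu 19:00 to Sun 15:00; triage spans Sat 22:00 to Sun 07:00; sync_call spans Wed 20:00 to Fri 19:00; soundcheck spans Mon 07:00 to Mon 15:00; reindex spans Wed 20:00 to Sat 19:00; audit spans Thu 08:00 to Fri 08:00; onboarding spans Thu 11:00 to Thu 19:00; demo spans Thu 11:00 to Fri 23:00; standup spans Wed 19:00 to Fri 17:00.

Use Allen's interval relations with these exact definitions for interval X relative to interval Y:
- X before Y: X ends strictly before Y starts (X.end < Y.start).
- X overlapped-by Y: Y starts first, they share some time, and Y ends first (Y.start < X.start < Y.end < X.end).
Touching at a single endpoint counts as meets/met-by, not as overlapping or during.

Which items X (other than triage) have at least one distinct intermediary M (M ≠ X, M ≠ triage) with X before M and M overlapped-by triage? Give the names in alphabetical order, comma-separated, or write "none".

audit, demo, lunch, onboarding, reindex, soundcheck, standup, sync_call

Target triage = [Sat 22:00, Sun 07:00].
Intermediaries M with M overlapped-by triage: design_review.
Via design_review — items with X before design_review: audit, demo, lunch, onboarding, reindex, soundcheck, standup, sync_call.
Union: audit, demo, lunch, onboarding, reindex, soundcheck, standup, sync_call.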